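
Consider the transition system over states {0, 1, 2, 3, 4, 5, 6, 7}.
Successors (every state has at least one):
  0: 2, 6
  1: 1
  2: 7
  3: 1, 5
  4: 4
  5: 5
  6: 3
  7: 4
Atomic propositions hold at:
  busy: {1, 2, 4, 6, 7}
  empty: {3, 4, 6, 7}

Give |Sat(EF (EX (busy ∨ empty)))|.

Sat(busy ∨ empty) = {1, 2, 3, 4, 6, 7}
Sat(EX (busy ∨ empty)) = {s : some successor in {1, 2, 3, 4, 6, 7}} = {0, 1, 2, 3, 4, 6, 7}
EF (EX (busy ∨ empty)): least fixpoint, start Z0 = {0, 1, 2, 3, 4, 6, 7}, add states with some successor in Z. Already a fixed point.
Sat(EF (EX (busy ∨ empty))) = {0, 1, 2, 3, 4, 6, 7}
|Sat(EF (EX (busy ∨ empty)))| = |{0, 1, 2, 3, 4, 6, 7}| = 7.

7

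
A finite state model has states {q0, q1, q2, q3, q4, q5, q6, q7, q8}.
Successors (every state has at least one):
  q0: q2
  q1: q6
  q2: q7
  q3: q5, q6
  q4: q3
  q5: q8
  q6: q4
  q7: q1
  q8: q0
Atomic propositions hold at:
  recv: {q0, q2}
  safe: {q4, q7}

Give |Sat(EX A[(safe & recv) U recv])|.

2

Sat(safe & recv) = ∅
A[(safe & recv) U recv]: least fixpoint, start Z0 = Sat(recv) = {q0, q2}, add states in Sat(safe & recv) with every successor in Z. Already a fixed point.
Sat(A[(safe & recv) U recv]) = {q0, q2}
Sat(EX A[(safe & recv) U recv]) = {s : some successor in {q0, q2}} = {q0, q8}
|Sat(EX A[(safe & recv) U recv])| = |{q0, q8}| = 2.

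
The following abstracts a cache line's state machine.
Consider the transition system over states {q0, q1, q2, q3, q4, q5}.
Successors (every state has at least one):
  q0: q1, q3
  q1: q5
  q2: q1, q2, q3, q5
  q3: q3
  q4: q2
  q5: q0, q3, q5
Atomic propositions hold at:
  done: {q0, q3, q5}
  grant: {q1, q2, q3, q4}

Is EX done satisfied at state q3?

Yes

Sat(EX done) = {s : some successor in {q0, q3, q5}} = {q0, q1, q2, q3, q5}
q3 ∈ Sat(EX done) = {q0, q1, q2, q3, q5}, so the formula holds at q3.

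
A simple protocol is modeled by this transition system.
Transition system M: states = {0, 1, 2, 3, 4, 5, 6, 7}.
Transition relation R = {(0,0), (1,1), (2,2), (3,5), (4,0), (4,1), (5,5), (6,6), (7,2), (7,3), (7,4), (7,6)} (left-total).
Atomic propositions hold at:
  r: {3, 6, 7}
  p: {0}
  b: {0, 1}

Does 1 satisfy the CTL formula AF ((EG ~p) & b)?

Sat(~p) = {1, 2, 3, 4, 5, 6, 7}
EG ~p: greatest fixpoint, start Z0 = {1, 2, 3, 4, 5, 6, 7}, keep only states in Sat with some successor in Z. Already a fixed point.
Sat(EG ~p) = {1, 2, 3, 4, 5, 6, 7}
Sat((EG ~p) & b) = {1}
AF ((EG ~p) & b): least fixpoint, start Z0 = {1}, add states with every successor in Z. Already a fixed point.
Sat(AF ((EG ~p) & b)) = {1}
1 ∈ Sat(AF ((EG ~p) & b)) = {1}, so the formula holds at 1.

Yes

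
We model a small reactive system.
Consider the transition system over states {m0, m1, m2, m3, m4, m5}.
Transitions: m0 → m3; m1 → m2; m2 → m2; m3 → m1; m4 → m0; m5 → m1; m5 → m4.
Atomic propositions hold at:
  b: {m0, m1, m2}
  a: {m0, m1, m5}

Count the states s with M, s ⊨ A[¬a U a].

5

Sat(¬a) = {m2, m3, m4}
A[¬a U a]: least fixpoint, start Z0 = Sat(a) = {m0, m1, m5}, add states in Sat(¬a) with every successor in Z. Z1 = {m0, m1, m3, m4, m5}; fixed.
Sat(A[¬a U a]) = {m0, m1, m3, m4, m5}
|Sat(A[¬a U a])| = |{m0, m1, m3, m4, m5}| = 5.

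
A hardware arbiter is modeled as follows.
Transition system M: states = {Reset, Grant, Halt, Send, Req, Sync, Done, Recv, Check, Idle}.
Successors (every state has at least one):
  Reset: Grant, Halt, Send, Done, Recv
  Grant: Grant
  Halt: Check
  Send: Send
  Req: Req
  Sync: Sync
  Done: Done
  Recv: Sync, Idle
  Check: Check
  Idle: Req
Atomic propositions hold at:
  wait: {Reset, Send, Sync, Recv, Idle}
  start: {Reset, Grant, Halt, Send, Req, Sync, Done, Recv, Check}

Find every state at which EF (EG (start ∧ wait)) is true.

{Reset, Send, Sync, Recv}

Sat(start ∧ wait) = {Reset, Send, Sync, Recv}
EG (start ∧ wait): greatest fixpoint, start Z0 = {Reset, Send, Sync, Recv}, keep only states in Sat with some successor in Z. Already a fixed point.
Sat(EG (start ∧ wait)) = {Reset, Send, Sync, Recv}
EF (EG (start ∧ wait)): least fixpoint, start Z0 = {Reset, Send, Sync, Recv}, add states with some successor in Z. Already a fixed point.
Sat(EF (EG (start ∧ wait))) = {Reset, Send, Sync, Recv}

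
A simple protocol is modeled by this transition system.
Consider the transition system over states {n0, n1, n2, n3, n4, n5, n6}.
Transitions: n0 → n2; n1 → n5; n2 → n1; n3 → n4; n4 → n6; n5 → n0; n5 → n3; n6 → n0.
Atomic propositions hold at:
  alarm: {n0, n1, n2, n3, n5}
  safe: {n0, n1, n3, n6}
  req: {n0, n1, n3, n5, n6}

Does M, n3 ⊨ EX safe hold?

No

Sat(EX safe) = {s : some successor in {n0, n1, n3, n6}} = {n2, n4, n5, n6}
n3 ∉ Sat(EX safe) = {n2, n4, n5, n6}, so the formula does not hold at n3.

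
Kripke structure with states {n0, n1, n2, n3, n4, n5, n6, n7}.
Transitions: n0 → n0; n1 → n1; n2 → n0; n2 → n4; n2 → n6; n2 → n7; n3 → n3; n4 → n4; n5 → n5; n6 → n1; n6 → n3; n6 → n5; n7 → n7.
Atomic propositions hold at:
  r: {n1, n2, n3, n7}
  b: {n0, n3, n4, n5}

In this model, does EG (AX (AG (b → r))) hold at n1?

Sat(b → r) = {n1, n2, n3, n6, n7}
AG (b → r): greatest fixpoint, start Z0 = {n1, n2, n3, n6, n7}, keep only states in Sat with every successor in Z. Z1 = {n1, n3, n7}; fixed.
Sat(AG (b → r)) = {n1, n3, n7}
Sat(AX (AG (b → r))) = {s : every successor in {n1, n3, n7}} = {n1, n3, n7}
EG (AX (AG (b → r))): greatest fixpoint, start Z0 = {n1, n3, n7}, keep only states in Sat with some successor in Z. Already a fixed point.
Sat(EG (AX (AG (b → r)))) = {n1, n3, n7}
n1 ∈ Sat(EG (AX (AG (b → r)))) = {n1, n3, n7}, so the formula holds at n1.

Yes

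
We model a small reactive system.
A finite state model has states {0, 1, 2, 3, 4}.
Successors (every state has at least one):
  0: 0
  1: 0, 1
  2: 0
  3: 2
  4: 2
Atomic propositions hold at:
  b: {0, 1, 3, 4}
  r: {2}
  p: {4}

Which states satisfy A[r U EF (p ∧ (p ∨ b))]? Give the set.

{4}

Sat(p ∨ b) = {0, 1, 3, 4}
Sat(p ∧ (p ∨ b)) = {4}
EF (p ∧ (p ∨ b)): least fixpoint, start Z0 = {4}, add states with some successor in Z. Already a fixed point.
Sat(EF (p ∧ (p ∨ b))) = {4}
A[r U EF (p ∧ (p ∨ b))]: least fixpoint, start Z0 = Sat(EF (p ∧ (p ∨ b))) = {4}, add states in Sat(r) with every successor in Z. Already a fixed point.
Sat(A[r U EF (p ∧ (p ∨ b))]) = {4}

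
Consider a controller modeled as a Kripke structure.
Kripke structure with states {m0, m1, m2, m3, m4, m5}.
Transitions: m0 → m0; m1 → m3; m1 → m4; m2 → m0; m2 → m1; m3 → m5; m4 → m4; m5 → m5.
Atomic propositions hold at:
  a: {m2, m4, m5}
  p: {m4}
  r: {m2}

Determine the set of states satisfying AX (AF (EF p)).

EF p: least fixpoint, start Z0 = {m4}, add states with some successor in Z. Z1 = {m1, m4}; Z2 = {m1, m2, m4}; fixed.
Sat(EF p) = {m1, m2, m4}
AF (EF p): least fixpoint, start Z0 = {m1, m2, m4}, add states with every successor in Z. Already a fixed point.
Sat(AF (EF p)) = {m1, m2, m4}
Sat(AX (AF (EF p))) = {s : every successor in {m1, m2, m4}} = {m4}

{m4}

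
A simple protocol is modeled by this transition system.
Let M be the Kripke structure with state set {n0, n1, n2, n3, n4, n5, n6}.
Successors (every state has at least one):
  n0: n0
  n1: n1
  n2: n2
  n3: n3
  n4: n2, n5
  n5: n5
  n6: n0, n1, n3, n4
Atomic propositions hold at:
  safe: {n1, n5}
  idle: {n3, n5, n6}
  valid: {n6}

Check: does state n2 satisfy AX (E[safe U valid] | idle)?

E[safe U valid]: least fixpoint, start Z0 = Sat(valid) = {n6}, add states in Sat(safe) with some successor in Z. Already a fixed point.
Sat(E[safe U valid]) = {n6}
Sat(E[safe U valid] | idle) = {n3, n5, n6}
Sat(AX (E[safe U valid] | idle)) = {s : every successor in {n3, n5, n6}} = {n3, n5}
n2 ∉ Sat(AX (E[safe U valid] | idle)) = {n3, n5}, so the formula does not hold at n2.

No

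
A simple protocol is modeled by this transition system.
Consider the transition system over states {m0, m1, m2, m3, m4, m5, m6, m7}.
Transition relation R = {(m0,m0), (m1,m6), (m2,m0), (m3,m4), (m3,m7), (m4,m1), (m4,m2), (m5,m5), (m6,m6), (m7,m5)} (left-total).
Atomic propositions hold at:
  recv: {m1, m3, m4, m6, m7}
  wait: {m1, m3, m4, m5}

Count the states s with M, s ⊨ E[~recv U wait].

4

Sat(~recv) = {m0, m2, m5}
E[~recv U wait]: least fixpoint, start Z0 = Sat(wait) = {m1, m3, m4, m5}, add states in Sat(~recv) with some successor in Z. Already a fixed point.
Sat(E[~recv U wait]) = {m1, m3, m4, m5}
|Sat(E[~recv U wait])| = |{m1, m3, m4, m5}| = 4.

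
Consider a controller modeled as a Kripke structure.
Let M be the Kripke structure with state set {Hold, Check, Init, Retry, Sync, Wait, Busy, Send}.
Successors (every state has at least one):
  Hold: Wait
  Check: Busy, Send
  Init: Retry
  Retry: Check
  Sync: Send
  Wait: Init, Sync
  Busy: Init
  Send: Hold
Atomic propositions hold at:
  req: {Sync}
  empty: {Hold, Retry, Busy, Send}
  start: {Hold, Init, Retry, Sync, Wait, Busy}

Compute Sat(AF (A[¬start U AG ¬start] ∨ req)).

{Sync}

Sat(¬start) = {Check, Send}
AG ¬start: greatest fixpoint, start Z0 = {Check, Send}, keep only states in Sat with every successor in Z. Z1 = ∅; fixed.
Sat(AG ¬start) = ∅
A[¬start U AG ¬start]: least fixpoint, start Z0 = Sat(AG ¬start) = ∅, add states in Sat(¬start) with every successor in Z. Already a fixed point.
Sat(A[¬start U AG ¬start]) = ∅
Sat(A[¬start U AG ¬start] ∨ req) = {Sync}
AF (A[¬start U AG ¬start] ∨ req): least fixpoint, start Z0 = {Sync}, add states with every successor in Z. Already a fixed point.
Sat(AF (A[¬start U AG ¬start] ∨ req)) = {Sync}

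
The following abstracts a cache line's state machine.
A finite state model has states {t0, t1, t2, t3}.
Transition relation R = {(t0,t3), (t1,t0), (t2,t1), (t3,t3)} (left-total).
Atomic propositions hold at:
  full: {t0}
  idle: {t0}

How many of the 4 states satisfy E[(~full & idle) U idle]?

1

Sat(~full) = {t1, t2, t3}
Sat(~full & idle) = ∅
E[(~full & idle) U idle]: least fixpoint, start Z0 = Sat(idle) = {t0}, add states in Sat(~full & idle) with some successor in Z. Already a fixed point.
Sat(E[(~full & idle) U idle]) = {t0}
|Sat(E[(~full & idle) U idle])| = |{t0}| = 1.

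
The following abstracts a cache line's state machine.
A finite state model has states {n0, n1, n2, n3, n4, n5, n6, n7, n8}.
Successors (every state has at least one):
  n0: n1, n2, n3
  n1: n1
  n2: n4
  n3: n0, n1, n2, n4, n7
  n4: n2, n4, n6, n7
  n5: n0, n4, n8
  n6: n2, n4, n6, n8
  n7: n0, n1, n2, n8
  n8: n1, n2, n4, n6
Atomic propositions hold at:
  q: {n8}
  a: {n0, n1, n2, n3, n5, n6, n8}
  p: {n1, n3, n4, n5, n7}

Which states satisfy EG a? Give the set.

{n0, n1, n3, n5, n6, n8}

EG a: greatest fixpoint, start Z0 = {n0, n1, n2, n3, n5, n6, n8}, keep only states in Sat with some successor in Z. Z1 = {n0, n1, n3, n5, n6, n8}; fixed.
Sat(EG a) = {n0, n1, n3, n5, n6, n8}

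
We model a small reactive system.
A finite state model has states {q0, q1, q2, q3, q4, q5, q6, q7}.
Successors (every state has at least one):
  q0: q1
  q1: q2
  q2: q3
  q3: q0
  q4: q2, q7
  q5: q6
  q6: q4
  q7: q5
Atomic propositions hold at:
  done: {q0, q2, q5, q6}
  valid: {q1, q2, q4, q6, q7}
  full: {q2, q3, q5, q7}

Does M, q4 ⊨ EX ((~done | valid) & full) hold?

Sat(~done) = {q1, q3, q4, q7}
Sat(~done | valid) = {q1, q2, q3, q4, q6, q7}
Sat((~done | valid) & full) = {q2, q3, q7}
Sat(EX ((~done | valid) & full)) = {s : some successor in {q2, q3, q7}} = {q1, q2, q4}
q4 ∈ Sat(EX ((~done | valid) & full)) = {q1, q2, q4}, so the formula holds at q4.

Yes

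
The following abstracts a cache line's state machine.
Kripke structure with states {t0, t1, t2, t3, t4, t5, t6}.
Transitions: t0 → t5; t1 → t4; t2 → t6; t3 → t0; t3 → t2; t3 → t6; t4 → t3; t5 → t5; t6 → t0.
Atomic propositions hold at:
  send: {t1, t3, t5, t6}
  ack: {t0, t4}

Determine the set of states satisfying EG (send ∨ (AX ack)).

{t5}

Sat(AX ack) = {s : every successor in {t0, t4}} = {t1, t6}
Sat(send ∨ (AX ack)) = {t1, t3, t5, t6}
EG (send ∨ (AX ack)): greatest fixpoint, start Z0 = {t1, t3, t5, t6}, keep only states in Sat with some successor in Z. Z1 = {t3, t5}; Z2 = {t5}; fixed.
Sat(EG (send ∨ (AX ack))) = {t5}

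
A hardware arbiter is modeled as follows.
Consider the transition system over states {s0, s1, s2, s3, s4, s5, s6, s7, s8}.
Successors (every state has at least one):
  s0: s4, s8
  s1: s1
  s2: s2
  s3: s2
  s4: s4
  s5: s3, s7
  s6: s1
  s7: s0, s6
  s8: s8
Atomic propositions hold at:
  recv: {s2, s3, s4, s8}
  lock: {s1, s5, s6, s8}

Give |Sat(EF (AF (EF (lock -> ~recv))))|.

8

Sat(~recv) = {s0, s1, s5, s6, s7}
Sat(lock -> ~recv) = {s0, s1, s2, s3, s4, s5, s6, s7}
EF (lock -> ~recv): least fixpoint, start Z0 = {s0, s1, s2, s3, s4, s5, s6, s7}, add states with some successor in Z. Already a fixed point.
Sat(EF (lock -> ~recv)) = {s0, s1, s2, s3, s4, s5, s6, s7}
AF (EF (lock -> ~recv)): least fixpoint, start Z0 = {s0, s1, s2, s3, s4, s5, s6, s7}, add states with every successor in Z. Already a fixed point.
Sat(AF (EF (lock -> ~recv))) = {s0, s1, s2, s3, s4, s5, s6, s7}
EF (AF (EF (lock -> ~recv))): least fixpoint, start Z0 = {s0, s1, s2, s3, s4, s5, s6, s7}, add states with some successor in Z. Already a fixed point.
Sat(EF (AF (EF (lock -> ~recv)))) = {s0, s1, s2, s3, s4, s5, s6, s7}
|Sat(EF (AF (EF (lock -> ~recv))))| = |{s0, s1, s2, s3, s4, s5, s6, s7}| = 8.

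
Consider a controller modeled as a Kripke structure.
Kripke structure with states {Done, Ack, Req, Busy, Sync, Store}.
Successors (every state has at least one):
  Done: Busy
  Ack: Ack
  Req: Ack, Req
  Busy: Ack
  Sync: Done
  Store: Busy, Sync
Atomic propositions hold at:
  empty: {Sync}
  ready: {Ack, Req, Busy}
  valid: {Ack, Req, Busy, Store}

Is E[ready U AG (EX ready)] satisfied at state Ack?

Sat(EX ready) = {s : some successor in {Ack, Req, Busy}} = {Done, Ack, Req, Busy, Store}
AG (EX ready): greatest fixpoint, start Z0 = {Done, Ack, Req, Busy, Store}, keep only states in Sat with every successor in Z. Z1 = {Done, Ack, Req, Busy}; fixed.
Sat(AG (EX ready)) = {Done, Ack, Req, Busy}
E[ready U AG (EX ready)]: least fixpoint, start Z0 = Sat(AG (EX ready)) = {Done, Ack, Req, Busy}, add states in Sat(ready) with some successor in Z. Already a fixed point.
Sat(E[ready U AG (EX ready)]) = {Done, Ack, Req, Busy}
Ack ∈ Sat(E[ready U AG (EX ready)]) = {Done, Ack, Req, Busy}, so the formula holds at Ack.

Yes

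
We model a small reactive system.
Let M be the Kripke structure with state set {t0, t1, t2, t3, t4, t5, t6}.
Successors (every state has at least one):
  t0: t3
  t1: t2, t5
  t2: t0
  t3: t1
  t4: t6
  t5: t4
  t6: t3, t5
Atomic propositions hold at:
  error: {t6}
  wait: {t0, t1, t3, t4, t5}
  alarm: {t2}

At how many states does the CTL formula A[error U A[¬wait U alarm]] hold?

1

Sat(¬wait) = {t2, t6}
A[¬wait U alarm]: least fixpoint, start Z0 = Sat(alarm) = {t2}, add states in Sat(¬wait) with every successor in Z. Already a fixed point.
Sat(A[¬wait U alarm]) = {t2}
A[error U A[¬wait U alarm]]: least fixpoint, start Z0 = Sat(A[¬wait U alarm]) = {t2}, add states in Sat(error) with every successor in Z. Already a fixed point.
Sat(A[error U A[¬wait U alarm]]) = {t2}
|Sat(A[error U A[¬wait U alarm]])| = |{t2}| = 1.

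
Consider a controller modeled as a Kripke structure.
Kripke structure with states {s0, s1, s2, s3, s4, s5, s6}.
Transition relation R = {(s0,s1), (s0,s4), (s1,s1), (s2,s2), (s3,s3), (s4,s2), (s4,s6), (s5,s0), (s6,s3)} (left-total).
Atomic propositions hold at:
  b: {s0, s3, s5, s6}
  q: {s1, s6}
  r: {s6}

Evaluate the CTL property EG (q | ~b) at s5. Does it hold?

Sat(~b) = {s1, s2, s4}
Sat(q | ~b) = {s1, s2, s4, s6}
EG (q | ~b): greatest fixpoint, start Z0 = {s1, s2, s4, s6}, keep only states in Sat with some successor in Z. Z1 = {s1, s2, s4}; fixed.
Sat(EG (q | ~b)) = {s1, s2, s4}
s5 ∉ Sat(EG (q | ~b)) = {s1, s2, s4}, so the formula does not hold at s5.

No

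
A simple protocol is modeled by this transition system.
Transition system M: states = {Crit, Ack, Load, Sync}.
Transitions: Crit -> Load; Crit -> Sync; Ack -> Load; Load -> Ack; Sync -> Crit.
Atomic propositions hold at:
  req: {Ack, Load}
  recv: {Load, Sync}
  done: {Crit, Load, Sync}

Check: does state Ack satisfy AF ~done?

Yes

Sat(~done) = {Ack}
AF ~done: least fixpoint, start Z0 = {Ack}, add states with every successor in Z. Z1 = {Ack, Load}; fixed.
Sat(AF ~done) = {Ack, Load}
Ack ∈ Sat(AF ~done) = {Ack, Load}, so the formula holds at Ack.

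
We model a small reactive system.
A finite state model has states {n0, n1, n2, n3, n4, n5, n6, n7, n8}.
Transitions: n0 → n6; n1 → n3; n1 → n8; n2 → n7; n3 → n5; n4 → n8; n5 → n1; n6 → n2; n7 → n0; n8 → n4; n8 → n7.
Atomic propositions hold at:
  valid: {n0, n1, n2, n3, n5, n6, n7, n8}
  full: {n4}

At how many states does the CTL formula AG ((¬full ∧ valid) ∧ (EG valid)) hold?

Sat(¬full) = {n0, n1, n2, n3, n5, n6, n7, n8}
Sat(¬full ∧ valid) = {n0, n1, n2, n3, n5, n6, n7, n8}
EG valid: greatest fixpoint, start Z0 = {n0, n1, n2, n3, n5, n6, n7, n8}, keep only states in Sat with some successor in Z. Already a fixed point.
Sat(EG valid) = {n0, n1, n2, n3, n5, n6, n7, n8}
Sat((¬full ∧ valid) ∧ (EG valid)) = {n0, n1, n2, n3, n5, n6, n7, n8}
AG ((¬full ∧ valid) ∧ (EG valid)): greatest fixpoint, start Z0 = {n0, n1, n2, n3, n5, n6, n7, n8}, keep only states in Sat with every successor in Z. Z1 = {n0, n1, n2, n3, n5, n6, n7}; Z2 = {n0, n2, n3, n5, n6, n7}; Z3 = {n0, n2, n3, n6, n7}; Z4 = {n0, n2, n6, n7}; fixed.
Sat(AG ((¬full ∧ valid) ∧ (EG valid))) = {n0, n2, n6, n7}
|Sat(AG ((¬full ∧ valid) ∧ (EG valid)))| = |{n0, n2, n6, n7}| = 4.

4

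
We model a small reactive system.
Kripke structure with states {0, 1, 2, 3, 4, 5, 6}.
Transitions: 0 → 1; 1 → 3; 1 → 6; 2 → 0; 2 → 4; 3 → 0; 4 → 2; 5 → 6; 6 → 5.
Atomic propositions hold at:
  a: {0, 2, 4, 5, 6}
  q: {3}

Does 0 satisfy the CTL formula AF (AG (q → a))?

Sat(q → a) = {0, 1, 2, 4, 5, 6}
AG (q → a): greatest fixpoint, start Z0 = {0, 1, 2, 4, 5, 6}, keep only states in Sat with every successor in Z. Z1 = {0, 2, 4, 5, 6}; Z2 = {2, 4, 5, 6}; Z3 = {4, 5, 6}; Z4 = {5, 6}; fixed.
Sat(AG (q → a)) = {5, 6}
AF (AG (q → a)): least fixpoint, start Z0 = {5, 6}, add states with every successor in Z. Already a fixed point.
Sat(AF (AG (q → a))) = {5, 6}
0 ∉ Sat(AF (AG (q → a))) = {5, 6}, so the formula does not hold at 0.

No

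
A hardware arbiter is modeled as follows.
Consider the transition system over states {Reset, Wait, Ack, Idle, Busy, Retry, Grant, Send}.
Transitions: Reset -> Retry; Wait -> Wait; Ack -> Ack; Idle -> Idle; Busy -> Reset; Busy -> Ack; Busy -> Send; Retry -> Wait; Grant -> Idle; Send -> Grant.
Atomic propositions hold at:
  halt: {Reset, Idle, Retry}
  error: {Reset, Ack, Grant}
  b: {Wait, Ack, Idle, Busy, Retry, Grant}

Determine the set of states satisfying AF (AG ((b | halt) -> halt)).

Sat(b | halt) = {Reset, Wait, Ack, Idle, Busy, Retry, Grant}
Sat((b | halt) -> halt) = {Reset, Idle, Retry, Send}
AG ((b | halt) -> halt): greatest fixpoint, start Z0 = {Reset, Idle, Retry, Send}, keep only states in Sat with every successor in Z. Z1 = {Reset, Idle}; Z2 = {Idle}; fixed.
Sat(AG ((b | halt) -> halt)) = {Idle}
AF (AG ((b | halt) -> halt)): least fixpoint, start Z0 = {Idle}, add states with every successor in Z. Z1 = {Idle, Grant}; Z2 = {Idle, Grant, Send}; fixed.
Sat(AF (AG ((b | halt) -> halt))) = {Idle, Grant, Send}

{Idle, Grant, Send}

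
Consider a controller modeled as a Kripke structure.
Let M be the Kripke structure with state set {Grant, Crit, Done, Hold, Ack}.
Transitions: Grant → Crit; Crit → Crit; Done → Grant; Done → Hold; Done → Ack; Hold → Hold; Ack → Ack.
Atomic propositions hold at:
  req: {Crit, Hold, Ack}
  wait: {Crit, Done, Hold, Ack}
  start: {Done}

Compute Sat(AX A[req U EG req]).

EG req: greatest fixpoint, start Z0 = {Crit, Hold, Ack}, keep only states in Sat with some successor in Z. Already a fixed point.
Sat(EG req) = {Crit, Hold, Ack}
A[req U EG req]: least fixpoint, start Z0 = Sat(EG req) = {Crit, Hold, Ack}, add states in Sat(req) with every successor in Z. Already a fixed point.
Sat(A[req U EG req]) = {Crit, Hold, Ack}
Sat(AX A[req U EG req]) = {s : every successor in {Crit, Hold, Ack}} = {Grant, Crit, Hold, Ack}

{Grant, Crit, Hold, Ack}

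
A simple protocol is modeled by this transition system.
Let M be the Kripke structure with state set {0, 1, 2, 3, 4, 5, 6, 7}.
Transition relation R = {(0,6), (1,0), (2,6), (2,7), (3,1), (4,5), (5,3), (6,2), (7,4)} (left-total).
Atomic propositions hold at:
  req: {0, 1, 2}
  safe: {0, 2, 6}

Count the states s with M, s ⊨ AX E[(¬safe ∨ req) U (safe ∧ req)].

Sat(¬safe) = {1, 3, 4, 5, 7}
Sat(¬safe ∨ req) = {0, 1, 2, 3, 4, 5, 7}
Sat(safe ∧ req) = {0, 2}
E[(¬safe ∨ req) U (safe ∧ req)]: least fixpoint, start Z0 = Sat((safe ∧ req)) = {0, 2}, add states in Sat(¬safe ∨ req) with some successor in Z. Z1 = {0, 1, 2}; Z2 = {0, 1, 2, 3}; Z3 = {0, 1, 2, 3, 5}; Z4 = {0, 1, 2, 3, 4, 5}; Z5 = {0, 1, 2, 3, 4, 5, 7}; fixed.
Sat(E[(¬safe ∨ req) U (safe ∧ req)]) = {0, 1, 2, 3, 4, 5, 7}
Sat(AX E[(¬safe ∨ req) U (safe ∧ req)]) = {s : every successor in {0, 1, 2, 3, 4, 5, 7}} = {1, 3, 4, 5, 6, 7}
|Sat(AX E[(¬safe ∨ req) U (safe ∧ req)])| = |{1, 3, 4, 5, 6, 7}| = 6.

6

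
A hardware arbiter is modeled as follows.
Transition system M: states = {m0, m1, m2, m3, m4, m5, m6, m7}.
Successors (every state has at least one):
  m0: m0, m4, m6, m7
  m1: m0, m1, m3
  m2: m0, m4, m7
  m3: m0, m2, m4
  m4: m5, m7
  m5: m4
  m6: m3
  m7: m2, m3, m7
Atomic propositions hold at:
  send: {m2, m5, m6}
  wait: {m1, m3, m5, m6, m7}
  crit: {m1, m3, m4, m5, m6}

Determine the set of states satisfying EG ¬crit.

Sat(¬crit) = {m0, m2, m7}
EG ¬crit: greatest fixpoint, start Z0 = {m0, m2, m7}, keep only states in Sat with some successor in Z. Already a fixed point.
Sat(EG ¬crit) = {m0, m2, m7}

{m0, m2, m7}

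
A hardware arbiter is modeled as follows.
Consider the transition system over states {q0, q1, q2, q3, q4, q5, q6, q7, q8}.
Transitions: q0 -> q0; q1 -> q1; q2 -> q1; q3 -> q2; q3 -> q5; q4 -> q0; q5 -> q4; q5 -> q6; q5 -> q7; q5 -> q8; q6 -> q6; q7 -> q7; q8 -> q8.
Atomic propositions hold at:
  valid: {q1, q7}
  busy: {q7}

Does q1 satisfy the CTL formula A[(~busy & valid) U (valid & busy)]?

No

Sat(~busy) = {q0, q1, q2, q3, q4, q5, q6, q8}
Sat(~busy & valid) = {q1}
Sat(valid & busy) = {q7}
A[(~busy & valid) U (valid & busy)]: least fixpoint, start Z0 = Sat((valid & busy)) = {q7}, add states in Sat(~busy & valid) with every successor in Z. Already a fixed point.
Sat(A[(~busy & valid) U (valid & busy)]) = {q7}
q1 ∉ Sat(A[(~busy & valid) U (valid & busy)]) = {q7}, so the formula does not hold at q1.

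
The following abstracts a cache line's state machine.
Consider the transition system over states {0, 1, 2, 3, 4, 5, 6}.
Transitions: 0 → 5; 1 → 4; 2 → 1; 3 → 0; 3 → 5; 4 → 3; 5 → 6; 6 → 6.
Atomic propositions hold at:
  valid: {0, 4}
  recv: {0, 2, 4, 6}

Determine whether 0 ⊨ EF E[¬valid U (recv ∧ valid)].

Yes

Sat(¬valid) = {1, 2, 3, 5, 6}
Sat(recv ∧ valid) = {0, 4}
E[¬valid U (recv ∧ valid)]: least fixpoint, start Z0 = Sat((recv ∧ valid)) = {0, 4}, add states in Sat(¬valid) with some successor in Z. Z1 = {0, 1, 3, 4}; Z2 = {0, 1, 2, 3, 4}; fixed.
Sat(E[¬valid U (recv ∧ valid)]) = {0, 1, 2, 3, 4}
EF E[¬valid U (recv ∧ valid)]: least fixpoint, start Z0 = {0, 1, 2, 3, 4}, add states with some successor in Z. Already a fixed point.
Sat(EF E[¬valid U (recv ∧ valid)]) = {0, 1, 2, 3, 4}
0 ∈ Sat(EF E[¬valid U (recv ∧ valid)]) = {0, 1, 2, 3, 4}, so the formula holds at 0.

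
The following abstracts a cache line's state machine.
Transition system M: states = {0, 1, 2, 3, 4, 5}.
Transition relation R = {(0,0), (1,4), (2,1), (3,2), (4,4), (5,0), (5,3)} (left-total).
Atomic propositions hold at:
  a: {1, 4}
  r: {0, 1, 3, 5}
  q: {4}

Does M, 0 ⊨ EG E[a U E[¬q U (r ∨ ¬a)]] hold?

Sat(¬q) = {0, 1, 2, 3, 5}
Sat(¬a) = {0, 2, 3, 5}
Sat(r ∨ ¬a) = {0, 1, 2, 3, 5}
E[¬q U (r ∨ ¬a)]: least fixpoint, start Z0 = Sat((r ∨ ¬a)) = {0, 1, 2, 3, 5}, add states in Sat(¬q) with some successor in Z. Already a fixed point.
Sat(E[¬q U (r ∨ ¬a)]) = {0, 1, 2, 3, 5}
E[a U E[¬q U (r ∨ ¬a)]]: least fixpoint, start Z0 = Sat(E[¬q U (r ∨ ¬a)]) = {0, 1, 2, 3, 5}, add states in Sat(a) with some successor in Z. Already a fixed point.
Sat(E[a U E[¬q U (r ∨ ¬a)]]) = {0, 1, 2, 3, 5}
EG E[a U E[¬q U (r ∨ ¬a)]]: greatest fixpoint, start Z0 = {0, 1, 2, 3, 5}, keep only states in Sat with some successor in Z. Z1 = {0, 2, 3, 5}; Z2 = {0, 3, 5}; Z3 = {0, 5}; fixed.
Sat(EG E[a U E[¬q U (r ∨ ¬a)]]) = {0, 5}
0 ∈ Sat(EG E[a U E[¬q U (r ∨ ¬a)]]) = {0, 5}, so the formula holds at 0.

Yes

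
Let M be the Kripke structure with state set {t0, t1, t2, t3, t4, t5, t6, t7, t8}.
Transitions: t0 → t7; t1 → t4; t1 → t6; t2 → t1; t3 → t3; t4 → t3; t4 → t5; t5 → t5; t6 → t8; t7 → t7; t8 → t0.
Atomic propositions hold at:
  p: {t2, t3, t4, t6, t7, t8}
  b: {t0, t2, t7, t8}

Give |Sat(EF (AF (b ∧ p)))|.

Sat(b ∧ p) = {t2, t7, t8}
AF (b ∧ p): least fixpoint, start Z0 = {t2, t7, t8}, add states with every successor in Z. Z1 = {t0, t2, t6, t7, t8}; fixed.
Sat(AF (b ∧ p)) = {t0, t2, t6, t7, t8}
EF (AF (b ∧ p)): least fixpoint, start Z0 = {t0, t2, t6, t7, t8}, add states with some successor in Z. Z1 = {t0, t1, t2, t6, t7, t8}; fixed.
Sat(EF (AF (b ∧ p))) = {t0, t1, t2, t6, t7, t8}
|Sat(EF (AF (b ∧ p)))| = |{t0, t1, t2, t6, t7, t8}| = 6.

6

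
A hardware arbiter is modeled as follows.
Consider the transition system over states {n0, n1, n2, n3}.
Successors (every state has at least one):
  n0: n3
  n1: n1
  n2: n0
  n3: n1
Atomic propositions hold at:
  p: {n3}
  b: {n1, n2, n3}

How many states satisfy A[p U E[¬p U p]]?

Sat(¬p) = {n0, n1, n2}
E[¬p U p]: least fixpoint, start Z0 = Sat(p) = {n3}, add states in Sat(¬p) with some successor in Z. Z1 = {n0, n3}; Z2 = {n0, n2, n3}; fixed.
Sat(E[¬p U p]) = {n0, n2, n3}
A[p U E[¬p U p]]: least fixpoint, start Z0 = Sat(E[¬p U p]) = {n0, n2, n3}, add states in Sat(p) with every successor in Z. Already a fixed point.
Sat(A[p U E[¬p U p]]) = {n0, n2, n3}
|Sat(A[p U E[¬p U p]])| = |{n0, n2, n3}| = 3.

3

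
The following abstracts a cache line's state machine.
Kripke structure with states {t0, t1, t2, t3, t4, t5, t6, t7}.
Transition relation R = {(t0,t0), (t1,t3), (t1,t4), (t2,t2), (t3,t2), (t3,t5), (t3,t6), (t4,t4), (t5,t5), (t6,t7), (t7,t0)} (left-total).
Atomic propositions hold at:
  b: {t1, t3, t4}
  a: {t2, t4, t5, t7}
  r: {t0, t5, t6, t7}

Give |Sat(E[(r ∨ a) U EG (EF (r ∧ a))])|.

Sat(r ∨ a) = {t0, t2, t4, t5, t6, t7}
Sat(r ∧ a) = {t5, t7}
EF (r ∧ a): least fixpoint, start Z0 = {t5, t7}, add states with some successor in Z. Z1 = {t3, t5, t6, t7}; Z2 = {t1, t3, t5, t6, t7}; fixed.
Sat(EF (r ∧ a)) = {t1, t3, t5, t6, t7}
EG (EF (r ∧ a)): greatest fixpoint, start Z0 = {t1, t3, t5, t6, t7}, keep only states in Sat with some successor in Z. Z1 = {t1, t3, t5, t6}; Z2 = {t1, t3, t5}; fixed.
Sat(EG (EF (r ∧ a))) = {t1, t3, t5}
E[(r ∨ a) U EG (EF (r ∧ a))]: least fixpoint, start Z0 = Sat(EG (EF (r ∧ a))) = {t1, t3, t5}, add states in Sat(r ∨ a) with some successor in Z. Already a fixed point.
Sat(E[(r ∨ a) U EG (EF (r ∧ a))]) = {t1, t3, t5}
|Sat(E[(r ∨ a) U EG (EF (r ∧ a))])| = |{t1, t3, t5}| = 3.

3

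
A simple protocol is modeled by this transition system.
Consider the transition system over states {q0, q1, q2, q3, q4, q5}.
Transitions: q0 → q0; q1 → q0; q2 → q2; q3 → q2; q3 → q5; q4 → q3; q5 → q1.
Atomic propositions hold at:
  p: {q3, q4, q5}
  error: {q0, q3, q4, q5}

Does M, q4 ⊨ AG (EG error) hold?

EG error: greatest fixpoint, start Z0 = {q0, q3, q4, q5}, keep only states in Sat with some successor in Z. Z1 = {q0, q3, q4}; Z2 = {q0, q4}; Z3 = {q0}; fixed.
Sat(EG error) = {q0}
AG (EG error): greatest fixpoint, start Z0 = {q0}, keep only states in Sat with every successor in Z. Already a fixed point.
Sat(AG (EG error)) = {q0}
q4 ∉ Sat(AG (EG error)) = {q0}, so the formula does not hold at q4.

No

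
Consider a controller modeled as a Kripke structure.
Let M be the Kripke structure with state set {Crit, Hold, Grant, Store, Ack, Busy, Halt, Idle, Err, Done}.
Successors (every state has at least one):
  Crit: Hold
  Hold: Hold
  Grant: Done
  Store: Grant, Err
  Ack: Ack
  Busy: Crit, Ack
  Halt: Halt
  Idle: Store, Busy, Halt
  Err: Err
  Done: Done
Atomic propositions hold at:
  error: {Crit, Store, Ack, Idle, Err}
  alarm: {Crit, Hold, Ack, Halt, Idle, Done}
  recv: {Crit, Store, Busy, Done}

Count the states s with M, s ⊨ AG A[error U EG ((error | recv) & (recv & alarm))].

Sat(error | recv) = {Crit, Store, Ack, Busy, Idle, Err, Done}
Sat(recv & alarm) = {Crit, Done}
Sat((error | recv) & (recv & alarm)) = {Crit, Done}
EG ((error | recv) & (recv & alarm)): greatest fixpoint, start Z0 = {Crit, Done}, keep only states in Sat with some successor in Z. Z1 = {Done}; fixed.
Sat(EG ((error | recv) & (recv & alarm))) = {Done}
A[error U EG ((error | recv) & (recv & alarm))]: least fixpoint, start Z0 = Sat(EG ((error | recv) & (recv & alarm))) = {Done}, add states in Sat(error) with every successor in Z. Already a fixed point.
Sat(A[error U EG ((error | recv) & (recv & alarm))]) = {Done}
AG A[error U EG ((error | recv) & (recv & alarm))]: greatest fixpoint, start Z0 = {Done}, keep only states in Sat with every successor in Z. Already a fixed point.
Sat(AG A[error U EG ((error | recv) & (recv & alarm))]) = {Done}
|Sat(AG A[error U EG ((error | recv) & (recv & alarm))])| = |{Done}| = 1.

1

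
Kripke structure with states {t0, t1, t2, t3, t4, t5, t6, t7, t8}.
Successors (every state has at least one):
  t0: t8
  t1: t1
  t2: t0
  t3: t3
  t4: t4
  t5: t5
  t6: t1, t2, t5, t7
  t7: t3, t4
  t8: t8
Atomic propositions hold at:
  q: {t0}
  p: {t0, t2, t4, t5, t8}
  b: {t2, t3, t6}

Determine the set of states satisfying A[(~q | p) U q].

{t0, t2}

Sat(~q) = {t1, t2, t3, t4, t5, t6, t7, t8}
Sat(~q | p) = {t0, t1, t2, t3, t4, t5, t6, t7, t8}
A[(~q | p) U q]: least fixpoint, start Z0 = Sat(q) = {t0}, add states in Sat(~q | p) with every successor in Z. Z1 = {t0, t2}; fixed.
Sat(A[(~q | p) U q]) = {t0, t2}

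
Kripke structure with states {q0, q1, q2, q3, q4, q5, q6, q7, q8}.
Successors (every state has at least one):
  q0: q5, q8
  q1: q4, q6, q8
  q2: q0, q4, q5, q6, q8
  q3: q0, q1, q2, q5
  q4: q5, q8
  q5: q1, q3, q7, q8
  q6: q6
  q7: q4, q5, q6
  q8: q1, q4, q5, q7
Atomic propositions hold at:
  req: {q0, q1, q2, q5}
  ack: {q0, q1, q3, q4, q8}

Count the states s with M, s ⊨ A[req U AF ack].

AF ack: least fixpoint, start Z0 = {q0, q1, q3, q4, q8}, add states with every successor in Z. Already a fixed point.
Sat(AF ack) = {q0, q1, q3, q4, q8}
A[req U AF ack]: least fixpoint, start Z0 = Sat(AF ack) = {q0, q1, q3, q4, q8}, add states in Sat(req) with every successor in Z. Already a fixed point.
Sat(A[req U AF ack]) = {q0, q1, q3, q4, q8}
|Sat(A[req U AF ack])| = |{q0, q1, q3, q4, q8}| = 5.

5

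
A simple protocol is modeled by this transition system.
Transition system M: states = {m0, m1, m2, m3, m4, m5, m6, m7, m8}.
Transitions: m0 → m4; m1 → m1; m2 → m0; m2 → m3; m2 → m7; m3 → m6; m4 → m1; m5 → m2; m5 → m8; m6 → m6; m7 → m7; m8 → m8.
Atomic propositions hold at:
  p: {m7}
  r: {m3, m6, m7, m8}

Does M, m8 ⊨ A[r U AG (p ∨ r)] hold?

Sat(p ∨ r) = {m3, m6, m7, m8}
AG (p ∨ r): greatest fixpoint, start Z0 = {m3, m6, m7, m8}, keep only states in Sat with every successor in Z. Already a fixed point.
Sat(AG (p ∨ r)) = {m3, m6, m7, m8}
A[r U AG (p ∨ r)]: least fixpoint, start Z0 = Sat(AG (p ∨ r)) = {m3, m6, m7, m8}, add states in Sat(r) with every successor in Z. Already a fixed point.
Sat(A[r U AG (p ∨ r)]) = {m3, m6, m7, m8}
m8 ∈ Sat(A[r U AG (p ∨ r)]) = {m3, m6, m7, m8}, so the formula holds at m8.

Yes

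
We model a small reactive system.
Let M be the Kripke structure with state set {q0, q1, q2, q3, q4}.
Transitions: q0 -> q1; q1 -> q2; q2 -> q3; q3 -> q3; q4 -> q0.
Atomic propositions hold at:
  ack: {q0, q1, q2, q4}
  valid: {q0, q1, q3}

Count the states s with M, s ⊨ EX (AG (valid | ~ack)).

Sat(~ack) = {q3}
Sat(valid | ~ack) = {q0, q1, q3}
AG (valid | ~ack): greatest fixpoint, start Z0 = {q0, q1, q3}, keep only states in Sat with every successor in Z. Z1 = {q0, q3}; Z2 = {q3}; fixed.
Sat(AG (valid | ~ack)) = {q3}
Sat(EX (AG (valid | ~ack))) = {s : some successor in {q3}} = {q2, q3}
|Sat(EX (AG (valid | ~ack)))| = |{q2, q3}| = 2.

2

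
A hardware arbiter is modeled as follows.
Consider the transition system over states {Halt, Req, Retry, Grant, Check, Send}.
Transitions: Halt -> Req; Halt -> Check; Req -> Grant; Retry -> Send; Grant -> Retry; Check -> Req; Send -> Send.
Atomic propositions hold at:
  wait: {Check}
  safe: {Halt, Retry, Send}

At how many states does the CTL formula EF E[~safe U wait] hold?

Sat(~safe) = {Req, Grant, Check}
E[~safe U wait]: least fixpoint, start Z0 = Sat(wait) = {Check}, add states in Sat(~safe) with some successor in Z. Already a fixed point.
Sat(E[~safe U wait]) = {Check}
EF E[~safe U wait]: least fixpoint, start Z0 = {Check}, add states with some successor in Z. Z1 = {Halt, Check}; fixed.
Sat(EF E[~safe U wait]) = {Halt, Check}
|Sat(EF E[~safe U wait])| = |{Halt, Check}| = 2.

2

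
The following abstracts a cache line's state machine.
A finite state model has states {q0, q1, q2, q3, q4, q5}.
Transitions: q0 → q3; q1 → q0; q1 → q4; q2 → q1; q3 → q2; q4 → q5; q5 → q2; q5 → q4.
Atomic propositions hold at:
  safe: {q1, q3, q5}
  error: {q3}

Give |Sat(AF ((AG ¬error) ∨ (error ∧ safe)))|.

Sat(¬error) = {q0, q1, q2, q4, q5}
AG ¬error: greatest fixpoint, start Z0 = {q0, q1, q2, q4, q5}, keep only states in Sat with every successor in Z. Z1 = {q1, q2, q4, q5}; Z2 = {q2, q4, q5}; Z3 = {q4, q5}; Z4 = {q4}; Z5 = ∅; fixed.
Sat(AG ¬error) = ∅
Sat(error ∧ safe) = {q3}
Sat((AG ¬error) ∨ (error ∧ safe)) = {q3}
AF ((AG ¬error) ∨ (error ∧ safe)): least fixpoint, start Z0 = {q3}, add states with every successor in Z. Z1 = {q0, q3}; fixed.
Sat(AF ((AG ¬error) ∨ (error ∧ safe))) = {q0, q3}
|Sat(AF ((AG ¬error) ∨ (error ∧ safe)))| = |{q0, q3}| = 2.

2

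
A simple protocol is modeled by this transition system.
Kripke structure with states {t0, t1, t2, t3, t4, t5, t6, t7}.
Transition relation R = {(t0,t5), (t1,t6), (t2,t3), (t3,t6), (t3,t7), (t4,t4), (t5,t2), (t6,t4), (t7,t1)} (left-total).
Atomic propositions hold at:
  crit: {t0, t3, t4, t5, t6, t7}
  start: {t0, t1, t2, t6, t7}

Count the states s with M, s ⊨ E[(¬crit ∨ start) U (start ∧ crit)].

Sat(¬crit) = {t1, t2}
Sat(¬crit ∨ start) = {t0, t1, t2, t6, t7}
Sat(start ∧ crit) = {t0, t6, t7}
E[(¬crit ∨ start) U (start ∧ crit)]: least fixpoint, start Z0 = Sat((start ∧ crit)) = {t0, t6, t7}, add states in Sat(¬crit ∨ start) with some successor in Z. Z1 = {t0, t1, t6, t7}; fixed.
Sat(E[(¬crit ∨ start) U (start ∧ crit)]) = {t0, t1, t6, t7}
|Sat(E[(¬crit ∨ start) U (start ∧ crit)])| = |{t0, t1, t6, t7}| = 4.

4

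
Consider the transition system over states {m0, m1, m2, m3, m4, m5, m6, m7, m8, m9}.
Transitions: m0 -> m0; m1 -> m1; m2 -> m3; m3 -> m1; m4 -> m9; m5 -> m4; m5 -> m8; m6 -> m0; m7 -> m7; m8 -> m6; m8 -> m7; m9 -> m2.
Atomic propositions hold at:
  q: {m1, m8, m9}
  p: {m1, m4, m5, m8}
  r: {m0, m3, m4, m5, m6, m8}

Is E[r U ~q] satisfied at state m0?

Yes

Sat(~q) = {m0, m2, m3, m4, m5, m6, m7}
E[r U ~q]: least fixpoint, start Z0 = Sat(~q) = {m0, m2, m3, m4, m5, m6, m7}, add states in Sat(r) with some successor in Z. Z1 = {m0, m2, m3, m4, m5, m6, m7, m8}; fixed.
Sat(E[r U ~q]) = {m0, m2, m3, m4, m5, m6, m7, m8}
m0 ∈ Sat(E[r U ~q]) = {m0, m2, m3, m4, m5, m6, m7, m8}, so the formula holds at m0.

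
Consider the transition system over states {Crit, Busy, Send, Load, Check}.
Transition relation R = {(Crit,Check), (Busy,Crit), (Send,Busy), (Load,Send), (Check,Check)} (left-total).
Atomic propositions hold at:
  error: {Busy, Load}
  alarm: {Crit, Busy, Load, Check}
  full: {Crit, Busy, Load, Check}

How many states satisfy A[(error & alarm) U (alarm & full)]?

Sat(error & alarm) = {Busy, Load}
Sat(alarm & full) = {Crit, Busy, Load, Check}
A[(error & alarm) U (alarm & full)]: least fixpoint, start Z0 = Sat((alarm & full)) = {Crit, Busy, Load, Check}, add states in Sat(error & alarm) with every successor in Z. Already a fixed point.
Sat(A[(error & alarm) U (alarm & full)]) = {Crit, Busy, Load, Check}
|Sat(A[(error & alarm) U (alarm & full)])| = |{Crit, Busy, Load, Check}| = 4.

4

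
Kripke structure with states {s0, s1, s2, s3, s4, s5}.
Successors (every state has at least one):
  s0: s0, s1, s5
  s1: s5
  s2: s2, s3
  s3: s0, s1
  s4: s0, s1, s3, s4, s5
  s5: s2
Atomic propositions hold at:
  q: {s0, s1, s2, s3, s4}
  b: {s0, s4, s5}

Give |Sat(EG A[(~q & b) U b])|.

Sat(~q) = {s5}
Sat(~q & b) = {s5}
A[(~q & b) U b]: least fixpoint, start Z0 = Sat(b) = {s0, s4, s5}, add states in Sat(~q & b) with every successor in Z. Already a fixed point.
Sat(A[(~q & b) U b]) = {s0, s4, s5}
EG A[(~q & b) U b]: greatest fixpoint, start Z0 = {s0, s4, s5}, keep only states in Sat with some successor in Z. Z1 = {s0, s4}; fixed.
Sat(EG A[(~q & b) U b]) = {s0, s4}
|Sat(EG A[(~q & b) U b])| = |{s0, s4}| = 2.

2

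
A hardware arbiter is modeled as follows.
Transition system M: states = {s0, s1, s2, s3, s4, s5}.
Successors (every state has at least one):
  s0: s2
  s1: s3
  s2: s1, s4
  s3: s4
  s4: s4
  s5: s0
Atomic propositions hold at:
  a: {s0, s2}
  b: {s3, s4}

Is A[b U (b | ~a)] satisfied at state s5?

Sat(~a) = {s1, s3, s4, s5}
Sat(b | ~a) = {s1, s3, s4, s5}
A[b U (b | ~a)]: least fixpoint, start Z0 = Sat((b | ~a)) = {s1, s3, s4, s5}, add states in Sat(b) with every successor in Z. Already a fixed point.
Sat(A[b U (b | ~a)]) = {s1, s3, s4, s5}
s5 ∈ Sat(A[b U (b | ~a)]) = {s1, s3, s4, s5}, so the formula holds at s5.

Yes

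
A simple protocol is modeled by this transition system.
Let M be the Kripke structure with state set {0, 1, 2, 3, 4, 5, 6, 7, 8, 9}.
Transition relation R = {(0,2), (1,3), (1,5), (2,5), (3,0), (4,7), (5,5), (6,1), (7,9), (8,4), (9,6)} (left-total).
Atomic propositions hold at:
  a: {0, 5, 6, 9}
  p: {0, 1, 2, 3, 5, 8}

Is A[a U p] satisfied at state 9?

A[a U p]: least fixpoint, start Z0 = Sat(p) = {0, 1, 2, 3, 5, 8}, add states in Sat(a) with every successor in Z. Z1 = {0, 1, 2, 3, 5, 6, 8}; Z2 = {0, 1, 2, 3, 5, 6, 8, 9}; fixed.
Sat(A[a U p]) = {0, 1, 2, 3, 5, 6, 8, 9}
9 ∈ Sat(A[a U p]) = {0, 1, 2, 3, 5, 6, 8, 9}, so the formula holds at 9.

Yes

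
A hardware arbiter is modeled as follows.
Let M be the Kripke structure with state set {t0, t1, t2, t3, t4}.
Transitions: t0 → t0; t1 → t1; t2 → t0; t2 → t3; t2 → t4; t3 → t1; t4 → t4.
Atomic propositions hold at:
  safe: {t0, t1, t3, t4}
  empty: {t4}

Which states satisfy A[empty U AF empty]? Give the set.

AF empty: least fixpoint, start Z0 = {t4}, add states with every successor in Z. Already a fixed point.
Sat(AF empty) = {t4}
A[empty U AF empty]: least fixpoint, start Z0 = Sat(AF empty) = {t4}, add states in Sat(empty) with every successor in Z. Already a fixed point.
Sat(A[empty U AF empty]) = {t4}

{t4}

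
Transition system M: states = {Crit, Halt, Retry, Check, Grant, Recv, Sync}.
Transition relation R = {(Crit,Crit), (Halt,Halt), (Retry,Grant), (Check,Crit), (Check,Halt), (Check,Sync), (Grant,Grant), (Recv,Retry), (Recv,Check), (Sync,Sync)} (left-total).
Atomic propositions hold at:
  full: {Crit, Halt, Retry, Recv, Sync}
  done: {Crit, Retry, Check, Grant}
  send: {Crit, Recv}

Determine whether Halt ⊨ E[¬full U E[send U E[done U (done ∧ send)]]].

Sat(¬full) = {Check, Grant}
Sat(done ∧ send) = {Crit}
E[done U (done ∧ send)]: least fixpoint, start Z0 = Sat((done ∧ send)) = {Crit}, add states in Sat(done) with some successor in Z. Z1 = {Crit, Check}; fixed.
Sat(E[done U (done ∧ send)]) = {Crit, Check}
E[send U E[done U (done ∧ send)]]: least fixpoint, start Z0 = Sat(E[done U (done ∧ send)]) = {Crit, Check}, add states in Sat(send) with some successor in Z. Z1 = {Crit, Check, Recv}; fixed.
Sat(E[send U E[done U (done ∧ send)]]) = {Crit, Check, Recv}
E[¬full U E[send U E[done U (done ∧ send)]]]: least fixpoint, start Z0 = Sat(E[send U E[done U (done ∧ send)]]) = {Crit, Check, Recv}, add states in Sat(¬full) with some successor in Z. Already a fixed point.
Sat(E[¬full U E[send U E[done U (done ∧ send)]]]) = {Crit, Check, Recv}
Halt ∉ Sat(E[¬full U E[send U E[done U (done ∧ send)]]]) = {Crit, Check, Recv}, so the formula does not hold at Halt.

No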